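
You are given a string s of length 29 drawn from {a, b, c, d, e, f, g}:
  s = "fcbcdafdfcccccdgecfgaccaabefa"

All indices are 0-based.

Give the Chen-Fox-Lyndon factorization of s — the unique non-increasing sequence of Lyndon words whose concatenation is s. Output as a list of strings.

["f", "c", "bcd", "afdfcccccdgecfg", "acc", "aabef", "a"]

emit factor 1: 'f' (i=0, period=1)
emit factor 2: 'c' (i=1, period=1)
emit factor 3: 'bcd' (i=2, period=3)
emit factor 4: 'afdfcccccdgecfg' (i=5, period=15)
emit factor 5: 'acc' (i=20, period=3)
emit factor 6: 'aabef' (i=23, period=5)
emit factor 7: 'a' (i=28, period=1)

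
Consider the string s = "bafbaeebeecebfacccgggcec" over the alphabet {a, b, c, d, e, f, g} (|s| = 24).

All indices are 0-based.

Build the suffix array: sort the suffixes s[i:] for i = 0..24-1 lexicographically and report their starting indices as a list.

sorted suffixes:
  #0 SA[0]=14  'acccgggcec'
  #1 SA[1]=4  'aeebeecebfacccgggcec'
  #2 SA[2]=1  'afbaeebeecebfacccgggcec'
  #3 SA[3]=3  'baeebeecebfacccgggcec'
  #4 SA[4]=0  'bafbaeebeecebfacccgggcec'
  #5 SA[5]=7  'beecebfacccgggcec'
  #6 SA[6]=12  'bfacccgggcec'
  #7 SA[7]=23  'c'
  #8 SA[8]=15  'cccgggcec'
  #9 SA[9]=16  'ccgggcec'
  #10 SA[10]=10  'cebfacccgggcec'
  #11 SA[11]=21  'cec'
  #12 SA[12]=17  'cgggcec'
  #13 SA[13]=6  'ebeecebfacccgggcec'
  #14 SA[14]=11  'ebfacccgggcec'
  #15 SA[15]=22  'ec'
  #16 SA[16]=9  'ecebfacccgggcec'
  #17 SA[17]=5  'eebeecebfacccgggcec'
  #18 SA[18]=8  'eecebfacccgggcec'
  #19 SA[19]=13  'facccgggcec'
  #20 SA[20]=2  'fbaeebeecebfacccgggcec'
  #21 SA[21]=20  'gcec'
  #22 SA[22]=19  'ggcec'
  #23 SA[23]=18  'gggcec'

[14, 4, 1, 3, 0, 7, 12, 23, 15, 16, 10, 21, 17, 6, 11, 22, 9, 5, 8, 13, 2, 20, 19, 18]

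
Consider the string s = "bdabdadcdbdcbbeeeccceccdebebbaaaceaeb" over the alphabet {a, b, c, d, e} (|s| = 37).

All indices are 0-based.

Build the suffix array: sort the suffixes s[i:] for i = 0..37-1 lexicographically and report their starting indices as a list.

sorted suffixes:
  #0 SA[0]=29  'aaaceaeb'
  #1 SA[1]=30  'aaceaeb'
  #2 SA[2]=2  'abdadcdbdcbbeeeccceccdebebbaaaceaeb'
  #3 SA[3]=31  'aceaeb'
  #4 SA[4]=5  'adcdbdcbbeeeccceccdebebbaaaceaeb'
  #5 SA[5]=34  'aeb'
  #6 SA[6]=36  'b'
  #7 SA[7]=28  'baaaceaeb'
  #8 SA[8]=27  'bbaaaceaeb'
  #9 SA[9]=12  'bbeeeccceccdebebbaaaceaeb'
  #10 SA[10]=0  'bdabdadcdbdcbbeeeccceccdebebbaaaceaeb'
  #11 SA[11]=3  'bdadcdbdcbbeeeccceccdebebbaaaceaeb'
  #12 SA[12]=9  'bdcbbeeeccceccdebebbaaaceaeb'
  #13 SA[13]=25  'bebbaaaceaeb'
  #14 SA[14]=13  'beeeccceccdebebbaaaceaeb'
  #15 SA[15]=11  'cbbeeeccceccdebebbaaaceaeb'
  #16 SA[16]=17  'ccceccdebebbaaaceaeb'
  #17 SA[17]=21  'ccdebebbaaaceaeb'
  #18 SA[18]=18  'cceccdebebbaaaceaeb'
  #19 SA[19]=7  'cdbdcbbeeeccceccdebebbaaaceaeb'
  #20 SA[20]=22  'cdebebbaaaceaeb'
  #21 SA[21]=32  'ceaeb'
  #22 SA[22]=19  'ceccdebebbaaaceaeb'
  #23 SA[23]=1  'dabdadcdbdcbbeeeccceccdebebbaaaceaeb'
  #24 SA[24]=4  'dadcdbdcbbeeeccceccdebebbaaaceaeb'
  #25 SA[25]=8  'dbdcbbeeeccceccdebebbaaaceaeb'
  #26 SA[26]=10  'dcbbeeeccceccdebebbaaaceaeb'
  #27 SA[27]=6  'dcdbdcbbeeeccceccdebebbaaaceaeb'
  #28 SA[28]=23  'debebbaaaceaeb'
  #29 SA[29]=33  'eaeb'
  #30 SA[30]=35  'eb'
  #31 SA[31]=26  'ebbaaaceaeb'
  #32 SA[32]=24  'ebebbaaaceaeb'
  #33 SA[33]=16  'eccceccdebebbaaaceaeb'
  #34 SA[34]=20  'eccdebebbaaaceaeb'
  #35 SA[35]=15  'eeccceccdebebbaaaceaeb'
  #36 SA[36]=14  'eeeccceccdebebbaaaceaeb'

[29, 30, 2, 31, 5, 34, 36, 28, 27, 12, 0, 3, 9, 25, 13, 11, 17, 21, 18, 7, 22, 32, 19, 1, 4, 8, 10, 6, 23, 33, 35, 26, 24, 16, 20, 15, 14]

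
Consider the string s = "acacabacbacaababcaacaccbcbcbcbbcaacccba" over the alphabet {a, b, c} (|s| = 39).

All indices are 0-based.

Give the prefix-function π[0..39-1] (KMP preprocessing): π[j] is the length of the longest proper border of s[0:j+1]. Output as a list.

[0, 0, 1, 2, 3, 0, 1, 2, 0, 1, 2, 3, 1, 0, 1, 0, 0, 1, 1, 2, 3, 4, 0, 0, 0, 0, 0, 0, 0, 0, 0, 0, 1, 1, 2, 0, 0, 0, 1]

π[0] = 0
j=1 s[j]='c': π[1]=0 (border '')
j=2 s[j]='a': π[2]=1 (border 'a')
j=3 s[j]='c': π[3]=2 (border 'ac')
j=4 s[j]='a': π[4]=3 (border 'aca')
j=5 s[j]='b': k: 3→1→0; π[5]=0 (border '')
j=6 s[j]='a': π[6]=1 (border 'a')
j=7 s[j]='c': π[7]=2 (border 'ac')
j=8 s[j]='b': k: 2→0; π[8]=0 (border '')
j=9 s[j]='a': π[9]=1 (border 'a')
j=10 s[j]='c': π[10]=2 (border 'ac')
j=11 s[j]='a': π[11]=3 (border 'aca')
j=12 s[j]='a': k: 3→1→0; π[12]=1 (border 'a')
j=13 s[j]='b': k: 1→0; π[13]=0 (border '')
j=14 s[j]='a': π[14]=1 (border 'a')
j=15 s[j]='b': k: 1→0; π[15]=0 (border '')
j=16 s[j]='c': π[16]=0 (border '')
j=17 s[j]='a': π[17]=1 (border 'a')
j=18 s[j]='a': k: 1→0; π[18]=1 (border 'a')
j=19 s[j]='c': π[19]=2 (border 'ac')
j=20 s[j]='a': π[20]=3 (border 'aca')
j=21 s[j]='c': π[21]=4 (border 'acac')
j=22 s[j]='c': k: 4→2→0; π[22]=0 (border '')
j=23 s[j]='b': π[23]=0 (border '')
j=24 s[j]='c': π[24]=0 (border '')
j=25 s[j]='b': π[25]=0 (border '')
j=26 s[j]='c': π[26]=0 (border '')
j=27 s[j]='b': π[27]=0 (border '')
j=28 s[j]='c': π[28]=0 (border '')
j=29 s[j]='b': π[29]=0 (border '')
j=30 s[j]='b': π[30]=0 (border '')
j=31 s[j]='c': π[31]=0 (border '')
j=32 s[j]='a': π[32]=1 (border 'a')
j=33 s[j]='a': k: 1→0; π[33]=1 (border 'a')
j=34 s[j]='c': π[34]=2 (border 'ac')
j=35 s[j]='c': k: 2→0; π[35]=0 (border '')
j=36 s[j]='c': π[36]=0 (border '')
j=37 s[j]='b': π[37]=0 (border '')
j=38 s[j]='a': π[38]=1 (border 'a')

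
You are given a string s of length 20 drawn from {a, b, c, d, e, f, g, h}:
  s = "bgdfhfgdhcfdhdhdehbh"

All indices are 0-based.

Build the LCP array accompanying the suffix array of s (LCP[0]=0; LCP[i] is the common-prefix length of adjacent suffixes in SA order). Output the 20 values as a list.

rank | idx | suffix
   0 |   0 | bgdfhfgdhcfdhdhdehbh
   1 |  18 | bh
   2 |   9 | cfdhdhdehbh
   3 |  15 | dehbh
   4 |   2 | dfhfgdhcfdhdhdehbh
   5 |   7 | dhcfdhdhdehbh
   6 |  13 | dhdehbh
   7 |  11 | dhdhdehbh
   8 |  16 | ehbh
   9 |  10 | fdhdhdehbh
  10 |   5 | fgdhcfdhdhdehbh
  11 |   3 | fhfgdhcfdhdhdehbh
  12 |   1 | gdfhfgdhcfdhdhdehbh
  13 |   6 | gdhcfdhdhdehbh
  14 |  19 | h
  15 |  17 | hbh
  16 |   8 | hcfdhdhdehbh
  17 |  14 | hdehbh
  18 |  12 | hdhdehbh
  19 |   4 | hfgdhcfdhdhdehbh

SA = [0, 18, 9, 15, 2, 7, 13, 11, 16, 10, 5, 3, 1, 6, 19, 17, 8, 14, 12, 4]
i: (SA[i-1],SA[i]) lcp shared
  1: (0,18) 1 'b'
  2: (18,9) 0 ''
  3: (9,15) 0 ''
  4: (15,2) 1 'd'
  5: (2,7) 1 'd'
  6: (7,13) 2 'dh'
  7: (13,11) 3 'dhd'
  8: (11,16) 0 ''
  9: (16,10) 0 ''
  10: (10,5) 1 'f'
  11: (5,3) 1 'f'
  12: (3,1) 0 ''
  13: (1,6) 2 'gd'
  14: (6,19) 0 ''
  15: (19,17) 1 'h'
  16: (17,8) 1 'h'
  17: (8,14) 1 'h'
  18: (14,12) 2 'hd'
  19: (12,4) 1 'h'

[0, 1, 0, 0, 1, 1, 2, 3, 0, 0, 1, 1, 0, 2, 0, 1, 1, 1, 2, 1]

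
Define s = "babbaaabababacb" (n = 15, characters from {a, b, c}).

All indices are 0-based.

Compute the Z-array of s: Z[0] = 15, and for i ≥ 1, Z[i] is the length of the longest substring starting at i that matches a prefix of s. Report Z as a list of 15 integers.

[15, 0, 1, 2, 0, 0, 0, 3, 0, 3, 0, 2, 0, 0, 1]

Z[0]=15
i=1: outside box; Z[1]=0
i=2: outside box; Z[2]=1 extend→box=[2,3)
i=3: outside box; Z[3]=2 extend→box=[3,5)
i=4: min(r-i=1, Z[1]=0)=0; Z[4]=0
i=5: outside box; Z[5]=0
i=6: outside box; Z[6]=0
i=7: outside box; Z[7]=3 extend→box=[7,10)
i=8: min(r-i=2, Z[1]=0)=0; Z[8]=0
i=9: min(r-i=1, Z[2]=1)=1; Z[9]=3 extend→box=[9,12)
i=10: min(r-i=2, Z[1]=0)=0; Z[10]=0
i=11: min(r-i=1, Z[2]=1)=1; Z[11]=2 extend→box=[11,13)
i=12: min(r-i=1, Z[1]=0)=0; Z[12]=0
i=13: outside box; Z[13]=0
i=14: outside box; Z[14]=1 extend→box=[14,15)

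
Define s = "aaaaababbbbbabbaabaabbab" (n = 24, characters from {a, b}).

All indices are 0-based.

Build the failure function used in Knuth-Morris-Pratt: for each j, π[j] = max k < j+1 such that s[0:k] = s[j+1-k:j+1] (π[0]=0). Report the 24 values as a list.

[0, 1, 2, 3, 4, 0, 1, 0, 0, 0, 0, 0, 1, 0, 0, 1, 2, 0, 1, 2, 0, 0, 1, 0]

π[0] = 0
j=1 s[j]='a': π[1]=1 (border 'a')
j=2 s[j]='a': π[2]=2 (border 'aa')
j=3 s[j]='a': π[3]=3 (border 'aaa')
j=4 s[j]='a': π[4]=4 (border 'aaaa')
j=5 s[j]='b': k: 4→3→2→1→0; π[5]=0 (border '')
j=6 s[j]='a': π[6]=1 (border 'a')
j=7 s[j]='b': k: 1→0; π[7]=0 (border '')
j=8 s[j]='b': π[8]=0 (border '')
j=9 s[j]='b': π[9]=0 (border '')
j=10 s[j]='b': π[10]=0 (border '')
j=11 s[j]='b': π[11]=0 (border '')
j=12 s[j]='a': π[12]=1 (border 'a')
j=13 s[j]='b': k: 1→0; π[13]=0 (border '')
j=14 s[j]='b': π[14]=0 (border '')
j=15 s[j]='a': π[15]=1 (border 'a')
j=16 s[j]='a': π[16]=2 (border 'aa')
j=17 s[j]='b': k: 2→1→0; π[17]=0 (border '')
j=18 s[j]='a': π[18]=1 (border 'a')
j=19 s[j]='a': π[19]=2 (border 'aa')
j=20 s[j]='b': k: 2→1→0; π[20]=0 (border '')
j=21 s[j]='b': π[21]=0 (border '')
j=22 s[j]='a': π[22]=1 (border 'a')
j=23 s[j]='b': k: 1→0; π[23]=0 (border '')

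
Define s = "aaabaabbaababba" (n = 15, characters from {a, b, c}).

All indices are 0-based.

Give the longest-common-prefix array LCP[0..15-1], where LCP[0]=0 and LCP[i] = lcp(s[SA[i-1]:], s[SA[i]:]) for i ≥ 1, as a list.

sorted suffixes:
  #0 SA[0]=14  'a'
  #1 SA[1]=0  'aaabaabbaababba'
  #2 SA[2]=1  'aabaabbaababba'
  #3 SA[3]=8  'aababba'
  #4 SA[4]=4  'aabbaababba'
  #5 SA[5]=2  'abaabbaababba'
  #6 SA[6]=9  'ababba'
  #7 SA[7]=11  'abba'
  #8 SA[8]=5  'abbaababba'
  #9 SA[9]=13  'ba'
  #10 SA[10]=7  'baababba'
  #11 SA[11]=3  'baabbaababba'
  #12 SA[12]=10  'babba'
  #13 SA[13]=12  'bba'
  #14 SA[14]=6  'bbaababba'

SA = [14, 0, 1, 8, 4, 2, 9, 11, 5, 13, 7, 3, 10, 12, 6]
rank  pair      lcp
   1  s[14:],s[0:]  1  'a'
   2  s[0:],s[1:]  2  'aa'
   3  s[1:],s[8:]  4  'aaba'
   4  s[8:],s[4:]  3  'aab'
   5  s[4:],s[2:]  1  'a'
   6  s[2:],s[9:]  3  'aba'
   7  s[9:],s[11:]  2  'ab'
   8  s[11:],s[5:]  4  'abba'
   9  s[5:],s[13:]  0  ''
  10  s[13:],s[7:]  2  'ba'
  11  s[7:],s[3:]  4  'baab'
  12  s[3:],s[10:]  2  'ba'
  13  s[10:],s[12:]  1  'b'
  14  s[12:],s[6:]  3  'bba'

[0, 1, 2, 4, 3, 1, 3, 2, 4, 0, 2, 4, 2, 1, 3]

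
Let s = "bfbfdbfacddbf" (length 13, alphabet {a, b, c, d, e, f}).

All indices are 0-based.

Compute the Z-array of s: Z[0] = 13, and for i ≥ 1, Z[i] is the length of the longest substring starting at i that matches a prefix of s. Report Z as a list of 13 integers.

Z[0]=13
i=1: fresh scan; Z[1]=0
i=2: fresh scan; Z[2]=2 grow→box=[2,4)
i=3: min(r-i=1, Z[1]=0)=0; Z[3]=0
i=4: fresh scan; Z[4]=0
i=5: fresh scan; Z[5]=2 grow→box=[5,7)
i=6: min(r-i=1, Z[1]=0)=0; Z[6]=0
i=7: fresh scan; Z[7]=0
i=8: fresh scan; Z[8]=0
i=9: fresh scan; Z[9]=0
i=10: fresh scan; Z[10]=0
i=11: fresh scan; Z[11]=2 grow→box=[11,13)
i=12: min(r-i=1, Z[1]=0)=0; Z[12]=0

[13, 0, 2, 0, 0, 2, 0, 0, 0, 0, 0, 2, 0]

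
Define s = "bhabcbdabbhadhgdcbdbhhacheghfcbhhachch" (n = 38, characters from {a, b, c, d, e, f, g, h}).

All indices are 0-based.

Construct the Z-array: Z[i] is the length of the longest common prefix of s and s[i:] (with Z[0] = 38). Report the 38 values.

Z[0]=38
i=1: i≥r, start 0; Z[1]=0
i=2: i≥r, start 0; Z[2]=0
i=3: i≥r, start 0; Z[3]=1 scan→box=[3,4)
i=4: i≥r, start 0; Z[4]=0
i=5: i≥r, start 0; Z[5]=1 scan→box=[5,6)
i=6: i≥r, start 0; Z[6]=0
i=7: i≥r, start 0; Z[7]=0
i=8: i≥r, start 0; Z[8]=1 scan→box=[8,9)
i=9: i≥r, start 0; Z[9]=3 scan→box=[9,12)
i=10: min(r-i=2, Z[1]=0)=0; Z[10]=0
i=11: min(r-i=1, Z[2]=0)=0; Z[11]=0
i=12: i≥r, start 0; Z[12]=0
i=13: i≥r, start 0; Z[13]=0
i=14: i≥r, start 0; Z[14]=0
i=15: i≥r, start 0; Z[15]=0
i=16: i≥r, start 0; Z[16]=0
i=17: i≥r, start 0; Z[17]=1 scan→box=[17,18)
i=18: i≥r, start 0; Z[18]=0
i=19: i≥r, start 0; Z[19]=2 scan→box=[19,21)
i=20: min(r-i=1, Z[1]=0)=0; Z[20]=0
i=21: i≥r, start 0; Z[21]=0
i=22: i≥r, start 0; Z[22]=0
i=23: i≥r, start 0; Z[23]=0
i=24: i≥r, start 0; Z[24]=0
i=25: i≥r, start 0; Z[25]=0
i=26: i≥r, start 0; Z[26]=0
i=27: i≥r, start 0; Z[27]=0
i=28: i≥r, start 0; Z[28]=0
i=29: i≥r, start 0; Z[29]=0
i=30: i≥r, start 0; Z[30]=2 scan→box=[30,32)
i=31: min(r-i=1, Z[1]=0)=0; Z[31]=0
i=32: i≥r, start 0; Z[32]=0
i=33: i≥r, start 0; Z[33]=0
i=34: i≥r, start 0; Z[34]=0
i=35: i≥r, start 0; Z[35]=0
i=36: i≥r, start 0; Z[36]=0
i=37: i≥r, start 0; Z[37]=0

[38, 0, 0, 1, 0, 1, 0, 0, 1, 3, 0, 0, 0, 0, 0, 0, 0, 1, 0, 2, 0, 0, 0, 0, 0, 0, 0, 0, 0, 0, 2, 0, 0, 0, 0, 0, 0, 0]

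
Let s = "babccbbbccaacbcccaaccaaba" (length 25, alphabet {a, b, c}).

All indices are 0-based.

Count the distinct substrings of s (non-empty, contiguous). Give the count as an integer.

rank | idx | suffix
   0 |  24 | a
   1 |  21 | aaba
   2 |  10 | aacbcccaaccaaba
   3 |  17 | aaccaaba
   4 |  22 | aba
   5 |   1 | abccbbbccaacbcccaaccaaba
   6 |  11 | acbcccaaccaaba
   7 |  18 | accaaba
   8 |  23 | ba
   9 |   0 | babccbbbccaacbcccaaccaaba
  10 |   5 | bbbccaacbcccaaccaaba
  11 |   6 | bbccaacbcccaaccaaba
  12 |   7 | bccaacbcccaaccaaba
  13 |   2 | bccbbbccaacbcccaaccaaba
  14 |  13 | bcccaaccaaba
  15 |  20 | caaba
  16 |   9 | caacbcccaaccaaba
  17 |  16 | caaccaaba
  18 |   4 | cbbbccaacbcccaaccaaba
  19 |  12 | cbcccaaccaaba
  20 |  19 | ccaaba
  21 |   8 | ccaacbcccaaccaaba
  22 |  15 | ccaaccaaba
  23 |   3 | ccbbbccaacbcccaaccaaba
  24 |  14 | cccaaccaaba

SA = [24, 21, 10, 17, 22, 1, 11, 18, 23, 0, 5, 6, 7, 2, 13, 20, 9, 16, 4, 12, 19, 8, 15, 3, 14]
[i] adj suffixes → lcp
  [1] 24/21 → 1 ('a')
  [2] 21/10 → 2 ('aa')
  [3] 10/17 → 3 ('aac')
  [4] 17/22 → 1 ('a')
  [5] 22/1 → 2 ('ab')
  [6] 1/11 → 1 ('a')
  [7] 11/18 → 2 ('ac')
  [8] 18/23 → 0 ('')
  [9] 23/0 → 2 ('ba')
  [10] 0/5 → 1 ('b')
  [11] 5/6 → 2 ('bb')
  [12] 6/7 → 1 ('b')
  [13] 7/2 → 3 ('bcc')
  [14] 2/13 → 3 ('bcc')
  [15] 13/20 → 0 ('')
  [16] 20/9 → 3 ('caa')
  [17] 9/16 → 4 ('caac')
  [18] 16/4 → 1 ('c')
  [19] 4/12 → 2 ('cb')
  [20] 12/19 → 1 ('c')
  [21] 19/8 → 4 ('ccaa')
  [22] 8/15 → 5 ('ccaac')
  [23] 15/3 → 2 ('cc')
  [24] 3/14 → 2 ('cc')

n(n+1)/2 = 25·26/2 = 325
Σ LCP = 0 + 1 + 2 + 3 + 1 + 2 + 1 + 2 + 0 + 2 + 1 + 2 + 1 + 3 + 3 + 0 + 3 + 4 + 1 + 2 + 1 + 4 + 5 + 2 + 2 = 48
distinct = 325 − 48 = 277

277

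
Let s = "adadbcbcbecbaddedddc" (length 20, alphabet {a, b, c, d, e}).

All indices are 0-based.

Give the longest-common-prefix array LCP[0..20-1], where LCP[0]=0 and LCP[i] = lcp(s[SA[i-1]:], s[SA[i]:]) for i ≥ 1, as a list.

[0, 2, 2, 0, 1, 3, 1, 0, 1, 2, 2, 0, 1, 1, 1, 2, 2, 1, 0, 1]

rank | idx | suffix
   0 |   0 | adadbcbcbecbaddedddc
   1 |   2 | adbcbcbecbaddedddc
   2 |  12 | addedddc
   3 |  11 | baddedddc
   4 |   4 | bcbcbecbaddedddc
   5 |   6 | bcbecbaddedddc
   6 |   8 | becbaddedddc
   7 |  19 | c
   8 |  10 | cbaddedddc
   9 |   5 | cbcbecbaddedddc
  10 |   7 | cbecbaddedddc
  11 |   1 | dadbcbcbecbaddedddc
  12 |   3 | dbcbcbecbaddedddc
  13 |  18 | dc
  14 |  17 | ddc
  15 |  16 | dddc
  16 |  13 | ddedddc
  17 |  14 | dedddc
  18 |   9 | ecbaddedddc
  19 |  15 | edddc

SA = [0, 2, 12, 11, 4, 6, 8, 19, 10, 5, 7, 1, 3, 18, 17, 16, 13, 14, 9, 15]
i: (SA[i-1],SA[i]) lcp shared
  1: (0,2) 2 'ad'
  2: (2,12) 2 'ad'
  3: (12,11) 0 ''
  4: (11,4) 1 'b'
  5: (4,6) 3 'bcb'
  6: (6,8) 1 'b'
  7: (8,19) 0 ''
  8: (19,10) 1 'c'
  9: (10,5) 2 'cb'
  10: (5,7) 2 'cb'
  11: (7,1) 0 ''
  12: (1,3) 1 'd'
  13: (3,18) 1 'd'
  14: (18,17) 1 'd'
  15: (17,16) 2 'dd'
  16: (16,13) 2 'dd'
  17: (13,14) 1 'd'
  18: (14,9) 0 ''
  19: (9,15) 1 'e'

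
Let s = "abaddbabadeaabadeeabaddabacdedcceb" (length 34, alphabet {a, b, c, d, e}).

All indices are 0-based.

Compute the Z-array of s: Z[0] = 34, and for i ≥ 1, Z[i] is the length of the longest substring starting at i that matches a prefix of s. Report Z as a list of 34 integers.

[34, 0, 1, 0, 0, 0, 4, 0, 1, 0, 0, 1, 4, 0, 1, 0, 0, 0, 5, 0, 1, 0, 0, 3, 0, 1, 0, 0, 0, 0, 0, 0, 0, 0]

Z[0]=34
i=1: fresh scan; Z[1]=0
i=2: fresh scan; Z[2]=1 extend→box=[2,3)
i=3: fresh scan; Z[3]=0
i=4: fresh scan; Z[4]=0
i=5: fresh scan; Z[5]=0
i=6: fresh scan; Z[6]=4 extend→box=[6,10)
i=7: min(r-i=3, Z[1]=0)=0; Z[7]=0
i=8: min(r-i=2, Z[2]=1)=1; Z[8]=1
i=9: min(r-i=1, Z[3]=0)=0; Z[9]=0
i=10: fresh scan; Z[10]=0
i=11: fresh scan; Z[11]=1 extend→box=[11,12)
i=12: fresh scan; Z[12]=4 extend→box=[12,16)
i=13: min(r-i=3, Z[1]=0)=0; Z[13]=0
i=14: min(r-i=2, Z[2]=1)=1; Z[14]=1
i=15: min(r-i=1, Z[3]=0)=0; Z[15]=0
i=16: fresh scan; Z[16]=0
i=17: fresh scan; Z[17]=0
i=18: fresh scan; Z[18]=5 extend→box=[18,23)
i=19: min(r-i=4, Z[1]=0)=0; Z[19]=0
i=20: min(r-i=3, Z[2]=1)=1; Z[20]=1
i=21: min(r-i=2, Z[3]=0)=0; Z[21]=0
i=22: min(r-i=1, Z[4]=0)=0; Z[22]=0
i=23: fresh scan; Z[23]=3 extend→box=[23,26)
i=24: min(r-i=2, Z[1]=0)=0; Z[24]=0
i=25: min(r-i=1, Z[2]=1)=1; Z[25]=1
i=26: fresh scan; Z[26]=0
i=27: fresh scan; Z[27]=0
i=28: fresh scan; Z[28]=0
i=29: fresh scan; Z[29]=0
i=30: fresh scan; Z[30]=0
i=31: fresh scan; Z[31]=0
i=32: fresh scan; Z[32]=0
i=33: fresh scan; Z[33]=0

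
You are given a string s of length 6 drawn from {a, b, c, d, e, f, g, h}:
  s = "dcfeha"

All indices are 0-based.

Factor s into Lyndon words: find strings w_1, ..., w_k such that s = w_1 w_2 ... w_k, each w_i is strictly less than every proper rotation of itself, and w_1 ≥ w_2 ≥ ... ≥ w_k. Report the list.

emit factor 1: 'd' (i=0, period=1)
emit factor 2: 'cfeh' (i=1, period=4)
emit factor 3: 'a' (i=5, period=1)

["d", "cfeh", "a"]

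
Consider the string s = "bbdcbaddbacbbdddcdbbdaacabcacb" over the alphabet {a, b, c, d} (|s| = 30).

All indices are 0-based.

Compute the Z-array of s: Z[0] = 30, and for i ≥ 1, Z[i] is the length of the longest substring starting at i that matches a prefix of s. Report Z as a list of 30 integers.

Z[0]=30
i=1: fresh scan; Z[1]=1 extend→box=[1,2)
i=2: fresh scan; Z[2]=0
i=3: fresh scan; Z[3]=0
i=4: fresh scan; Z[4]=1 extend→box=[4,5)
i=5: fresh scan; Z[5]=0
i=6: fresh scan; Z[6]=0
i=7: fresh scan; Z[7]=0
i=8: fresh scan; Z[8]=1 extend→box=[8,9)
i=9: fresh scan; Z[9]=0
i=10: fresh scan; Z[10]=0
i=11: fresh scan; Z[11]=3 extend→box=[11,14)
i=12: min(r-i=2, Z[1]=1)=1; Z[12]=1
i=13: min(r-i=1, Z[2]=0)=0; Z[13]=0
i=14: fresh scan; Z[14]=0
i=15: fresh scan; Z[15]=0
i=16: fresh scan; Z[16]=0
i=17: fresh scan; Z[17]=0
i=18: fresh scan; Z[18]=3 extend→box=[18,21)
i=19: min(r-i=2, Z[1]=1)=1; Z[19]=1
i=20: min(r-i=1, Z[2]=0)=0; Z[20]=0
i=21: fresh scan; Z[21]=0
i=22: fresh scan; Z[22]=0
i=23: fresh scan; Z[23]=0
i=24: fresh scan; Z[24]=0
i=25: fresh scan; Z[25]=1 extend→box=[25,26)
i=26: fresh scan; Z[26]=0
i=27: fresh scan; Z[27]=0
i=28: fresh scan; Z[28]=0
i=29: fresh scan; Z[29]=1 extend→box=[29,30)

[30, 1, 0, 0, 1, 0, 0, 0, 1, 0, 0, 3, 1, 0, 0, 0, 0, 0, 3, 1, 0, 0, 0, 0, 0, 1, 0, 0, 0, 1]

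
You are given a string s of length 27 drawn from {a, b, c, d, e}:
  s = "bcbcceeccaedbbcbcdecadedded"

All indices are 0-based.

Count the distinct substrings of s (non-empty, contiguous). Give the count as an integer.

341

rank | idx | suffix
   0 |  20 | adedded
   1 |   9 | aedbbcbcdecadedded
   2 |  12 | bbcbcdecadedded
   3 |   0 | bcbcceeccaedbbcbcdecadedded
   4 |  13 | bcbcdecadedded
   5 |   2 | bcceeccaedbbcbcdecadedded
   6 |  15 | bcdecadedded
   7 |  19 | cadedded
   8 |   8 | caedbbcbcdecadedded
   9 |   1 | cbcceeccaedbbcbcdecadedded
  10 |  14 | cbcdecadedded
  11 |   7 | ccaedbbcbcdecadedded
  12 |   3 | cceeccaedbbcbcdecadedded
  13 |  16 | cdecadedded
  14 |   4 | ceeccaedbbcbcdecadedded
  15 |  26 | d
  16 |  11 | dbbcbcdecadedded
  17 |  23 | dded
  18 |  17 | decadedded
  19 |  24 | ded
  20 |  21 | dedded
  21 |  18 | ecadedded
  22 |   6 | eccaedbbcbcdecadedded
  23 |  25 | ed
  24 |  10 | edbbcbcdecadedded
  25 |  22 | edded
  26 |   5 | eeccaedbbcbcdecadedded

SA = [20, 9, 12, 0, 13, 2, 15, 19, 8, 1, 14, 7, 3, 16, 4, 26, 11, 23, 17, 24, 21, 18, 6, 25, 10, 22, 5]
[i] adj suffixes → lcp
  [1] 20/9 → 1 ('a')
  [2] 9/12 → 0 ('')
  [3] 12/0 → 1 ('b')
  [4] 0/13 → 4 ('bcbc')
  [5] 13/2 → 2 ('bc')
  [6] 2/15 → 2 ('bc')
  [7] 15/19 → 0 ('')
  [8] 19/8 → 2 ('ca')
  [9] 8/1 → 1 ('c')
  [10] 1/14 → 3 ('cbc')
  [11] 14/7 → 1 ('c')
  [12] 7/3 → 2 ('cc')
  [13] 3/16 → 1 ('c')
  [14] 16/4 → 1 ('c')
  [15] 4/26 → 0 ('')
  [16] 26/11 → 1 ('d')
  [17] 11/23 → 1 ('d')
  [18] 23/17 → 1 ('d')
  [19] 17/24 → 2 ('de')
  [20] 24/21 → 3 ('ded')
  [21] 21/18 → 0 ('')
  [22] 18/6 → 2 ('ec')
  [23] 6/25 → 1 ('e')
  [24] 25/10 → 2 ('ed')
  [25] 10/22 → 2 ('ed')
  [26] 22/5 → 1 ('e')

n(n+1)/2 = 27·28/2 = 378
Σ LCP = 0 + 1 + 0 + 1 + 4 + 2 + 2 + 0 + 2 + 1 + 3 + 1 + 2 + 1 + 1 + 0 + 1 + 1 + 1 + 2 + 3 + 0 + 2 + 1 + 2 + 2 + 1 = 37
distinct = 378 − 37 = 341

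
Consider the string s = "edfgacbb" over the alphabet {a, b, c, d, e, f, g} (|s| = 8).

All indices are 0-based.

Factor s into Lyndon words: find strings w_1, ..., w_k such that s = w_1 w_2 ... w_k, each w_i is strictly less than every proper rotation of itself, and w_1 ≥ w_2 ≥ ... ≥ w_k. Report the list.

emit factor 1: 'e' (i=0, period=1)
emit factor 2: 'dfg' (i=1, period=3)
emit factor 3: 'acbb' (i=4, period=4)

["e", "dfg", "acbb"]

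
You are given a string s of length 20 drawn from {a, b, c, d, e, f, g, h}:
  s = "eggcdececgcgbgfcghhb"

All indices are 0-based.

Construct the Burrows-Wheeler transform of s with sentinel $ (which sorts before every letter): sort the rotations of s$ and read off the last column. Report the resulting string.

rank  rotation               last
    0  $eggcdececgcgbgfcghhb  b
    1  b$eggcdececgcgbgfcghh  h
    2  bgfcghhb$eggcdececgcg  g
    3  cdececgcgbgfcghhb$egg  g
    4  cecgcgbgfcghhb$eggcde  e
    5  cgbgfcghhb$eggcdececg  g
    6  cgcgbgfcghhb$eggcdece  e
    7  cghhb$eggcdececgcgbgf  f
    8  dececgcgbgfcghhb$eggc  c
    9  ececgcgbgfcghhb$eggcd  d
   10  ecgcgbgfcghhb$eggcdec  c
   11  eggcdececgcgbgfcghhb$  $
   12  fcghhb$eggcdececgcgbg  g
   13  gbgfcghhb$eggcdececgc  c
   14  gcdececgcgbgfcghhb$eg  g
   15  gcgbgfcghhb$eggcdecec  c
   16  gfcghhb$eggcdececgcgb  b
   17  ggcdececgcgbgfcghhb$e  e
   18  ghhb$eggcdececgcgbgfc  c
   19  hb$eggcdececgcgbgfcgh  h
   20  hhb$eggcdececgcgbgfcg  g

bhggegefcdc$gcgcbechg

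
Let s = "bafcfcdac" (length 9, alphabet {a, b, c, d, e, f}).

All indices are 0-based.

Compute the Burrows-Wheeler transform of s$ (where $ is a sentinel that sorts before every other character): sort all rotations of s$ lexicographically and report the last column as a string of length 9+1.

rank  rotation    last
    0  $bafcfcdac  c
    1  ac$bafcfcd  d
    2  afcfcdac$b  b
    3  bafcfcdac$  $
    4  c$bafcfcda  a
    5  cdac$bafcf  f
    6  cfcdac$baf  f
    7  dac$bafcfc  c
    8  fcdac$bafc  c
    9  fcfcdac$ba  a

cdb$affcca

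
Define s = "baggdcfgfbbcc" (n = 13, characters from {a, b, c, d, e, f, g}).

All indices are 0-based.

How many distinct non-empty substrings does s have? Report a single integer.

rank→(start, suffix):
  0 → (1, 'aggdcfgfbbcc')
  1 → (0, 'baggdcfgfbbcc')
  2 → (9, 'bbcc')
  3 → (10, 'bcc')
  4 → (12, 'c')
  5 → (11, 'cc')
  6 → (5, 'cfgfbbcc')
  7 → (4, 'dcfgfbbcc')
  8 → (8, 'fbbcc')
  9 → (6, 'fgfbbcc')
  10 → (3, 'gdcfgfbbcc')
  11 → (7, 'gfbbcc')
  12 → (2, 'ggdcfgfbbcc')

SA = [1, 0, 9, 10, 12, 11, 5, 4, 8, 6, 3, 7, 2]
rank  pair      lcp
   1  s[1:],s[0:]  0  ''
   2  s[0:],s[9:]  1  'b'
   3  s[9:],s[10:]  1  'b'
   4  s[10:],s[12:]  0  ''
   5  s[12:],s[11:]  1  'c'
   6  s[11:],s[5:]  1  'c'
   7  s[5:],s[4:]  0  ''
   8  s[4:],s[8:]  0  ''
   9  s[8:],s[6:]  1  'f'
  10  s[6:],s[3:]  0  ''
  11  s[3:],s[7:]  1  'g'
  12  s[7:],s[2:]  1  'g'

n(n+1)/2 = 13·14/2 = 91
Σ LCP = 0 + 0 + 1 + 1 + 0 + 1 + 1 + 0 + 0 + 1 + 0 + 1 + 1 = 7
distinct = 91 − 7 = 84

84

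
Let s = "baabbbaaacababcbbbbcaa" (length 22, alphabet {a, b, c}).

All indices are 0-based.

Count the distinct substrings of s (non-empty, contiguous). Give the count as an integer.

rank | idx | suffix
   0 |  21 | a
   1 |  20 | aa
   2 |   6 | aaacababcbbbbcaa
   3 |   1 | aabbbaaacababcbbbbcaa
   4 |   7 | aacababcbbbbcaa
   5 |  10 | ababcbbbbcaa
   6 |   2 | abbbaaacababcbbbbcaa
   7 |  12 | abcbbbbcaa
   8 |   8 | acababcbbbbcaa
   9 |   5 | baaacababcbbbbcaa
  10 |   0 | baabbbaaacababcbbbbcaa
  11 |  11 | babcbbbbcaa
  12 |   4 | bbaaacababcbbbbcaa
  13 |   3 | bbbaaacababcbbbbcaa
  14 |  15 | bbbbcaa
  15 |  16 | bbbcaa
  16 |  17 | bbcaa
  17 |  18 | bcaa
  18 |  13 | bcbbbbcaa
  19 |  19 | caa
  20 |   9 | cababcbbbbcaa
  21 |  14 | cbbbbcaa

SA = [21, 20, 6, 1, 7, 10, 2, 12, 8, 5, 0, 11, 4, 3, 15, 16, 17, 18, 13, 19, 9, 14]
i: (SA[i-1],SA[i]) lcp shared
  1: (21,20) 1 'a'
  2: (20,6) 2 'aa'
  3: (6,1) 2 'aa'
  4: (1,7) 2 'aa'
  5: (7,10) 1 'a'
  6: (10,2) 2 'ab'
  7: (2,12) 2 'ab'
  8: (12,8) 1 'a'
  9: (8,5) 0 ''
  10: (5,0) 3 'baa'
  11: (0,11) 2 'ba'
  12: (11,4) 1 'b'
  13: (4,3) 2 'bb'
  14: (3,15) 3 'bbb'
  15: (15,16) 3 'bbb'
  16: (16,17) 2 'bb'
  17: (17,18) 1 'b'
  18: (18,13) 2 'bc'
  19: (13,19) 0 ''
  20: (19,9) 2 'ca'
  21: (9,14) 1 'c'

n(n+1)/2 = 22·23/2 = 253
Σ LCP = 0 + 1 + 2 + 2 + 2 + 1 + 2 + 2 + 1 + 0 + 3 + 2 + 1 + 2 + 3 + 3 + 2 + 1 + 2 + 0 + 2 + 1 = 35
distinct = 253 − 35 = 218

218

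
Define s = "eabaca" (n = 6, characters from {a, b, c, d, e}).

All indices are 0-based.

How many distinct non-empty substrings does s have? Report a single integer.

19

sorted suffixes:
  #0 SA[0]=5  'a'
  #1 SA[1]=1  'abaca'
  #2 SA[2]=3  'aca'
  #3 SA[3]=2  'baca'
  #4 SA[4]=4  'ca'
  #5 SA[5]=0  'eabaca'

SA = [5, 1, 3, 2, 4, 0]
[i] adj suffixes → lcp
  [1] 5/1 → 1 ('a')
  [2] 1/3 → 1 ('a')
  [3] 3/2 → 0 ('')
  [4] 2/4 → 0 ('')
  [5] 4/0 → 0 ('')

n(n+1)/2 = 6·7/2 = 21
Σ LCP = 0 + 1 + 1 + 0 + 0 + 0 = 2
distinct = 21 − 2 = 19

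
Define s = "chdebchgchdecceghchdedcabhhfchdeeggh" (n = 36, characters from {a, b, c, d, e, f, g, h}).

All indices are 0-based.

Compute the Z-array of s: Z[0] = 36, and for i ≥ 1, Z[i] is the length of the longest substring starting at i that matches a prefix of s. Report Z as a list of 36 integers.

[36, 0, 0, 0, 0, 2, 0, 0, 4, 0, 0, 0, 1, 1, 0, 0, 0, 4, 0, 0, 0, 0, 1, 0, 0, 0, 0, 0, 4, 0, 0, 0, 0, 0, 0, 0]

Z[0]=36
i=1: outside box; Z[1]=0
i=2: outside box; Z[2]=0
i=3: outside box; Z[3]=0
i=4: outside box; Z[4]=0
i=5: outside box; Z[5]=2 extend→box=[5,7)
i=6: min(r-i=1, Z[1]=0)=0; Z[6]=0
i=7: outside box; Z[7]=0
i=8: outside box; Z[8]=4 extend→box=[8,12)
i=9: min(r-i=3, Z[1]=0)=0; Z[9]=0
i=10: min(r-i=2, Z[2]=0)=0; Z[10]=0
i=11: min(r-i=1, Z[3]=0)=0; Z[11]=0
i=12: outside box; Z[12]=1 extend→box=[12,13)
i=13: outside box; Z[13]=1 extend→box=[13,14)
i=14: outside box; Z[14]=0
i=15: outside box; Z[15]=0
i=16: outside box; Z[16]=0
i=17: outside box; Z[17]=4 extend→box=[17,21)
i=18: min(r-i=3, Z[1]=0)=0; Z[18]=0
i=19: min(r-i=2, Z[2]=0)=0; Z[19]=0
i=20: min(r-i=1, Z[3]=0)=0; Z[20]=0
i=21: outside box; Z[21]=0
i=22: outside box; Z[22]=1 extend→box=[22,23)
i=23: outside box; Z[23]=0
i=24: outside box; Z[24]=0
i=25: outside box; Z[25]=0
i=26: outside box; Z[26]=0
i=27: outside box; Z[27]=0
i=28: outside box; Z[28]=4 extend→box=[28,32)
i=29: min(r-i=3, Z[1]=0)=0; Z[29]=0
i=30: min(r-i=2, Z[2]=0)=0; Z[30]=0
i=31: min(r-i=1, Z[3]=0)=0; Z[31]=0
i=32: outside box; Z[32]=0
i=33: outside box; Z[33]=0
i=34: outside box; Z[34]=0
i=35: outside box; Z[35]=0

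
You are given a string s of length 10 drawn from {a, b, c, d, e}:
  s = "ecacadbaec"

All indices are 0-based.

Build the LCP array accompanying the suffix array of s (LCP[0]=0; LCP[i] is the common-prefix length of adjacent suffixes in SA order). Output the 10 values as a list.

[0, 1, 1, 0, 0, 1, 2, 0, 0, 2]

sorted suffixes:
  #0 SA[0]=2  'acadbaec'
  #1 SA[1]=4  'adbaec'
  #2 SA[2]=7  'aec'
  #3 SA[3]=6  'baec'
  #4 SA[4]=9  'c'
  #5 SA[5]=1  'cacadbaec'
  #6 SA[6]=3  'cadbaec'
  #7 SA[7]=5  'dbaec'
  #8 SA[8]=8  'ec'
  #9 SA[9]=0  'ecacadbaec'

SA = [2, 4, 7, 6, 9, 1, 3, 5, 8, 0]
[i] adj suffixes → lcp
  [1] 2/4 → 1 ('a')
  [2] 4/7 → 1 ('a')
  [3] 7/6 → 0 ('')
  [4] 6/9 → 0 ('')
  [5] 9/1 → 1 ('c')
  [6] 1/3 → 2 ('ca')
  [7] 3/5 → 0 ('')
  [8] 5/8 → 0 ('')
  [9] 8/0 → 2 ('ec')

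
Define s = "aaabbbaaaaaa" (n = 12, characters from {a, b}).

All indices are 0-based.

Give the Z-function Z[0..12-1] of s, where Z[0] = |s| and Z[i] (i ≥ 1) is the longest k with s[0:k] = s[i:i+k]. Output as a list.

[12, 2, 1, 0, 0, 0, 3, 3, 3, 3, 2, 1]

Z[0]=12
i=1: outside box; Z[1]=2 scan→box=[1,3)
i=2: min(r-i=1, Z[1]=2)=1; Z[2]=1
i=3: outside box; Z[3]=0
i=4: outside box; Z[4]=0
i=5: outside box; Z[5]=0
i=6: outside box; Z[6]=3 scan→box=[6,9)
i=7: min(r-i=2, Z[1]=2)=2; Z[7]=3 scan→box=[7,10)
i=8: min(r-i=2, Z[1]=2)=2; Z[8]=3 scan→box=[8,11)
i=9: min(r-i=2, Z[1]=2)=2; Z[9]=3 scan→box=[9,12)
i=10: min(r-i=2, Z[1]=2)=2; Z[10]=2
i=11: min(r-i=1, Z[2]=1)=1; Z[11]=1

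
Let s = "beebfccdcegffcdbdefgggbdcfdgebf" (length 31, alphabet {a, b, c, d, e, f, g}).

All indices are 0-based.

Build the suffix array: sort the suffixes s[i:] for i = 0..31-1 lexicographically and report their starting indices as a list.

[22, 15, 0, 29, 3, 5, 13, 6, 8, 24, 14, 7, 23, 16, 26, 28, 2, 1, 17, 9, 30, 4, 12, 25, 11, 18, 21, 27, 10, 20, 19]

sorted suffixes:
  #0 SA[0]=22  'bdcfdgebf'
  #1 SA[1]=15  'bdefgggbdcfdgebf'
  #2 SA[2]=0  'beebfccdcegffcdbdefgggbdcfdgebf'
  #3 SA[3]=29  'bf'
  #4 SA[4]=3  'bfccdcegffcdbdefgggbdcfdgebf'
  #5 SA[5]=5  'ccdcegffcdbdefgggbdcfdgebf'
  #6 SA[6]=13  'cdbdefgggbdcfdgebf'
  #7 SA[7]=6  'cdcegffcdbdefgggbdcfdgebf'
  #8 SA[8]=8  'cegffcdbdefgggbdcfdgebf'
  #9 SA[9]=24  'cfdgebf'
  #10 SA[10]=14  'dbdefgggbdcfdgebf'
  #11 SA[11]=7  'dcegffcdbdefgggbdcfdgebf'
  #12 SA[12]=23  'dcfdgebf'
  #13 SA[13]=16  'defgggbdcfdgebf'
  #14 SA[14]=26  'dgebf'
  #15 SA[15]=28  'ebf'
  #16 SA[16]=2  'ebfccdcegffcdbdefgggbdcfdgebf'
  #17 SA[17]=1  'eebfccdcegffcdbdefgggbdcfdgebf'
  #18 SA[18]=17  'efgggbdcfdgebf'
  #19 SA[19]=9  'egffcdbdefgggbdcfdgebf'
  #20 SA[20]=30  'f'
  #21 SA[21]=4  'fccdcegffcdbdefgggbdcfdgebf'
  #22 SA[22]=12  'fcdbdefgggbdcfdgebf'
  #23 SA[23]=25  'fdgebf'
  #24 SA[24]=11  'ffcdbdefgggbdcfdgebf'
  #25 SA[25]=18  'fgggbdcfdgebf'
  #26 SA[26]=21  'gbdcfdgebf'
  #27 SA[27]=27  'gebf'
  #28 SA[28]=10  'gffcdbdefgggbdcfdgebf'
  #29 SA[29]=20  'ggbdcfdgebf'
  #30 SA[30]=19  'gggbdcfdgebf'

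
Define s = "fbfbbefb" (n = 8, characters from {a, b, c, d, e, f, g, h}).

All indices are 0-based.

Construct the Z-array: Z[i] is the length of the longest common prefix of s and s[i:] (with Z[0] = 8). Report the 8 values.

Z[0]=8
i=1: fresh scan; Z[1]=0
i=2: fresh scan; Z[2]=2 scan→box=[2,4)
i=3: min(r-i=1, Z[1]=0)=0; Z[3]=0
i=4: fresh scan; Z[4]=0
i=5: fresh scan; Z[5]=0
i=6: fresh scan; Z[6]=2 scan→box=[6,8)
i=7: min(r-i=1, Z[1]=0)=0; Z[7]=0

[8, 0, 2, 0, 0, 0, 2, 0]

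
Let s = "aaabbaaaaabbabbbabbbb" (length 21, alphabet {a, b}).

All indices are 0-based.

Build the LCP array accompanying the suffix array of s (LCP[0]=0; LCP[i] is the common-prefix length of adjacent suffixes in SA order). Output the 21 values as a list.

rank | idx | suffix
   0 |   5 | aaaaabbabbbabbbb
   1 |   6 | aaaabbabbbabbbb
   2 |   0 | aaabbaaaaabbabbbabbbb
   3 |   7 | aaabbabbbabbbb
   4 |   1 | aabbaaaaabbabbbabbbb
   5 |   8 | aabbabbbabbbb
   6 |   2 | abbaaaaabbabbbabbbb
   7 |   9 | abbabbbabbbb
   8 |  12 | abbbabbbb
   9 |  16 | abbbb
  10 |  20 | b
  11 |   4 | baaaaabbabbbabbbb
  12 |  11 | babbbabbbb
  13 |  15 | babbbb
  14 |  19 | bb
  15 |   3 | bbaaaaabbabbbabbbb
  16 |  10 | bbabbbabbbb
  17 |  14 | bbabbbb
  18 |  18 | bbb
  19 |  13 | bbbabbbb
  20 |  17 | bbbb

SA = [5, 6, 0, 7, 1, 8, 2, 9, 12, 16, 20, 4, 11, 15, 19, 3, 10, 14, 18, 13, 17]
rank  pair      lcp
   1  s[5:],s[6:]  4  'aaaa'
   2  s[6:],s[0:]  3  'aaa'
   3  s[0:],s[7:]  6  'aaabba'
   4  s[7:],s[1:]  2  'aa'
   5  s[1:],s[8:]  5  'aabba'
   6  s[8:],s[2:]  1  'a'
   7  s[2:],s[9:]  4  'abba'
   8  s[9:],s[12:]  3  'abb'
   9  s[12:],s[16:]  4  'abbb'
  10  s[16:],s[20:]  0  ''
  11  s[20:],s[4:]  1  'b'
  12  s[4:],s[11:]  2  'ba'
  13  s[11:],s[15:]  5  'babbb'
  14  s[15:],s[19:]  1  'b'
  15  s[19:],s[3:]  2  'bb'
  16  s[3:],s[10:]  3  'bba'
  17  s[10:],s[14:]  6  'bbabbb'
  18  s[14:],s[18:]  2  'bb'
  19  s[18:],s[13:]  3  'bbb'
  20  s[13:],s[17:]  3  'bbb'

[0, 4, 3, 6, 2, 5, 1, 4, 3, 4, 0, 1, 2, 5, 1, 2, 3, 6, 2, 3, 3]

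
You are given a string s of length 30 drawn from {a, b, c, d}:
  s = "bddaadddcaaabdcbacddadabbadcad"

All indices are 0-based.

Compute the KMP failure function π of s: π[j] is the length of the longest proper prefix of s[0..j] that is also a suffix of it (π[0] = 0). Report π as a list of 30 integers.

π[0] = 0
j=1 s[j]='d': π[1]=0 (border '')
j=2 s[j]='d': π[2]=0 (border '')
j=3 s[j]='a': π[3]=0 (border '')
j=4 s[j]='a': π[4]=0 (border '')
j=5 s[j]='d': π[5]=0 (border '')
j=6 s[j]='d': π[6]=0 (border '')
j=7 s[j]='d': π[7]=0 (border '')
j=8 s[j]='c': π[8]=0 (border '')
j=9 s[j]='a': π[9]=0 (border '')
j=10 s[j]='a': π[10]=0 (border '')
j=11 s[j]='a': π[11]=0 (border '')
j=12 s[j]='b': π[12]=1 (border 'b')
j=13 s[j]='d': π[13]=2 (border 'bd')
j=14 s[j]='c': k: 2→0; π[14]=0 (border '')
j=15 s[j]='b': π[15]=1 (border 'b')
j=16 s[j]='a': k: 1→0; π[16]=0 (border '')
j=17 s[j]='c': π[17]=0 (border '')
j=18 s[j]='d': π[18]=0 (border '')
j=19 s[j]='d': π[19]=0 (border '')
j=20 s[j]='a': π[20]=0 (border '')
j=21 s[j]='d': π[21]=0 (border '')
j=22 s[j]='a': π[22]=0 (border '')
j=23 s[j]='b': π[23]=1 (border 'b')
j=24 s[j]='b': k: 1→0; π[24]=1 (border 'b')
j=25 s[j]='a': k: 1→0; π[25]=0 (border '')
j=26 s[j]='d': π[26]=0 (border '')
j=27 s[j]='c': π[27]=0 (border '')
j=28 s[j]='a': π[28]=0 (border '')
j=29 s[j]='d': π[29]=0 (border '')

[0, 0, 0, 0, 0, 0, 0, 0, 0, 0, 0, 0, 1, 2, 0, 1, 0, 0, 0, 0, 0, 0, 0, 1, 1, 0, 0, 0, 0, 0]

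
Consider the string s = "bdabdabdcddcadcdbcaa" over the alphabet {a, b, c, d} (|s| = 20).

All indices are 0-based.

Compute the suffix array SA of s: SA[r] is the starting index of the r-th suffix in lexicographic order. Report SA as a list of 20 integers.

rank→(start, suffix):
  0 → (19, 'a')
  1 → (18, 'aa')
  2 → (2, 'abdabdcddcadcdbcaa')
  3 → (5, 'abdcddcadcdbcaa')
  4 → (12, 'adcdbcaa')
  5 → (16, 'bcaa')
  6 → (0, 'bdabdabdcddcadcdbcaa')
  7 → (3, 'bdabdcddcadcdbcaa')
  8 → (6, 'bdcddcadcdbcaa')
  9 → (17, 'caa')
  10 → (11, 'cadcdbcaa')
  11 → (14, 'cdbcaa')
  12 → (8, 'cddcadcdbcaa')
  13 → (1, 'dabdabdcddcadcdbcaa')
  14 → (4, 'dabdcddcadcdbcaa')
  15 → (15, 'dbcaa')
  16 → (10, 'dcadcdbcaa')
  17 → (13, 'dcdbcaa')
  18 → (7, 'dcddcadcdbcaa')
  19 → (9, 'ddcadcdbcaa')

[19, 18, 2, 5, 12, 16, 0, 3, 6, 17, 11, 14, 8, 1, 4, 15, 10, 13, 7, 9]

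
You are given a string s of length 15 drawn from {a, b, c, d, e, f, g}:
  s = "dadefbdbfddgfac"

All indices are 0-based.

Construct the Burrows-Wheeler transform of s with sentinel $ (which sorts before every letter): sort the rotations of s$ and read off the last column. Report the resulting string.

rank  rotation          last
    0  $dadefbdbfddgfac  c
    1  ac$dadefbdbfddgf  f
    2  adefbdbfddgfac$d  d
    3  bdbfddgfac$dadef  f
    4  bfddgfac$dadefbd  d
    5  c$dadefbdbfddgfa  a
    6  dadefbdbfddgfac$  $
    7  dbfddgfac$dadefb  b
    8  ddgfac$dadefbdbf  f
    9  defbdbfddgfac$da  a
   10  dgfac$dadefbdbfd  d
   11  efbdbfddgfac$dad  d
   12  fac$dadefbdbfddg  g
   13  fbdbfddgfac$dade  e
   14  fddgfac$dadefbdb  b
   15  gfac$dadefbdbfdd  d

cfdfda$bfaddgebd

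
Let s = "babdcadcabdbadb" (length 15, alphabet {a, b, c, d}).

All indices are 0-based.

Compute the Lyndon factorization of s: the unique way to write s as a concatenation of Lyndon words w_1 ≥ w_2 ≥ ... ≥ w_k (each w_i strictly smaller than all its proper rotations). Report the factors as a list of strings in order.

emit factor 1: 'b' (i=0, period=1)
emit factor 2: 'abdcadc' (i=1, period=7)
emit factor 3: 'abdbadb' (i=8, period=7)

["b", "abdcadc", "abdbadb"]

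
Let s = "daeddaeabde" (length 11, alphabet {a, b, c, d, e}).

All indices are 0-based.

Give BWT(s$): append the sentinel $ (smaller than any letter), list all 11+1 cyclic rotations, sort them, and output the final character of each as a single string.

rank  rotation      last
    0  $daeddaeabde  e
    1  abde$daeddae  e
    2  aeabde$daedd  d
    3  aeddaeabde$d  d
    4  bde$daeddaea  a
    5  daeabde$daed  d
    6  daeddaeabde$  $
    7  ddaeabde$dae  e
    8  de$daeddaeab  b
    9  e$daeddaeabd  d
   10  eabde$daedda  a
   11  eddaeabde$da  a

eeddad$ebdaa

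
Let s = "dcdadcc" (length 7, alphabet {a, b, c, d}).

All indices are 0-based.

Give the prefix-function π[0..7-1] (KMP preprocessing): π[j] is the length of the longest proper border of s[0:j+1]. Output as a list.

π[0] = 0
j=1 s[j]='c': π[1]=0 (border '')
j=2 s[j]='d': π[2]=1 (border 'd')
j=3 s[j]='a': k: 1→0; π[3]=0 (border '')
j=4 s[j]='d': π[4]=1 (border 'd')
j=5 s[j]='c': π[5]=2 (border 'dc')
j=6 s[j]='c': k: 2→0; π[6]=0 (border '')

[0, 0, 1, 0, 1, 2, 0]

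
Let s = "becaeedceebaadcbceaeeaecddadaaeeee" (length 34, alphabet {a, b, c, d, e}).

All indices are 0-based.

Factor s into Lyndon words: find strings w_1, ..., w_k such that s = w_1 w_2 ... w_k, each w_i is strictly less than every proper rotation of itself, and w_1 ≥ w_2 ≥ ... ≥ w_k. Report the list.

["bec", "aeedceeb", "aadcbceaeeaecddadaaeeee"]

emit factor 1: 'bec' (i=0, period=3)
emit factor 2: 'aeedceeb' (i=3, period=8)
emit factor 3: 'aadcbceaeeaecddadaaeeee' (i=11, period=23)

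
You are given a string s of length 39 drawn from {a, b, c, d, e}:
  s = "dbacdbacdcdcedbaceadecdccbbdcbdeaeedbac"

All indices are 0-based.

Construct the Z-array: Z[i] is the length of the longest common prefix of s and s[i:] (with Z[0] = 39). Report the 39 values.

Z[0]=39
i=1: outside box; Z[1]=0
i=2: outside box; Z[2]=0
i=3: outside box; Z[3]=0
i=4: outside box; Z[4]=5 grow→box=[4,9)
i=5: min(r-i=4, Z[1]=0)=0; Z[5]=0
i=6: min(r-i=3, Z[2]=0)=0; Z[6]=0
i=7: min(r-i=2, Z[3]=0)=0; Z[7]=0
i=8: min(r-i=1, Z[4]=5)=1; Z[8]=1
i=9: outside box; Z[9]=0
i=10: outside box; Z[10]=1 grow→box=[10,11)
i=11: outside box; Z[11]=0
i=12: outside box; Z[12]=0
i=13: outside box; Z[13]=4 grow→box=[13,17)
i=14: min(r-i=3, Z[1]=0)=0; Z[14]=0
i=15: min(r-i=2, Z[2]=0)=0; Z[15]=0
i=16: min(r-i=1, Z[3]=0)=0; Z[16]=0
i=17: outside box; Z[17]=0
i=18: outside box; Z[18]=0
i=19: outside box; Z[19]=1 grow→box=[19,20)
i=20: outside box; Z[20]=0
i=21: outside box; Z[21]=0
i=22: outside box; Z[22]=1 grow→box=[22,23)
i=23: outside box; Z[23]=0
i=24: outside box; Z[24]=0
i=25: outside box; Z[25]=0
i=26: outside box; Z[26]=0
i=27: outside box; Z[27]=1 grow→box=[27,28)
i=28: outside box; Z[28]=0
i=29: outside box; Z[29]=0
i=30: outside box; Z[30]=1 grow→box=[30,31)
i=31: outside box; Z[31]=0
i=32: outside box; Z[32]=0
i=33: outside box; Z[33]=0
i=34: outside box; Z[34]=0
i=35: outside box; Z[35]=4 grow→box=[35,39)
i=36: min(r-i=3, Z[1]=0)=0; Z[36]=0
i=37: min(r-i=2, Z[2]=0)=0; Z[37]=0
i=38: min(r-i=1, Z[3]=0)=0; Z[38]=0

[39, 0, 0, 0, 5, 0, 0, 0, 1, 0, 1, 0, 0, 4, 0, 0, 0, 0, 0, 1, 0, 0, 1, 0, 0, 0, 0, 1, 0, 0, 1, 0, 0, 0, 0, 4, 0, 0, 0]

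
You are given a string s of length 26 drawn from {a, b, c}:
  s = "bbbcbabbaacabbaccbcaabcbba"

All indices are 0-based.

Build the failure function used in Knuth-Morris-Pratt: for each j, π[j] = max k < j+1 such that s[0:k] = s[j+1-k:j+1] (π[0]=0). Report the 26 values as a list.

[0, 1, 2, 0, 1, 0, 1, 2, 0, 0, 0, 0, 1, 2, 0, 0, 0, 1, 0, 0, 0, 1, 0, 1, 2, 0]

π[0] = 0
j=1 s[j]='b': π[1]=1 (border 'b')
j=2 s[j]='b': π[2]=2 (border 'bb')
j=3 s[j]='c': k: 2→1→0; π[3]=0 (border '')
j=4 s[j]='b': π[4]=1 (border 'b')
j=5 s[j]='a': k: 1→0; π[5]=0 (border '')
j=6 s[j]='b': π[6]=1 (border 'b')
j=7 s[j]='b': π[7]=2 (border 'bb')
j=8 s[j]='a': k: 2→1→0; π[8]=0 (border '')
j=9 s[j]='a': π[9]=0 (border '')
j=10 s[j]='c': π[10]=0 (border '')
j=11 s[j]='a': π[11]=0 (border '')
j=12 s[j]='b': π[12]=1 (border 'b')
j=13 s[j]='b': π[13]=2 (border 'bb')
j=14 s[j]='a': k: 2→1→0; π[14]=0 (border '')
j=15 s[j]='c': π[15]=0 (border '')
j=16 s[j]='c': π[16]=0 (border '')
j=17 s[j]='b': π[17]=1 (border 'b')
j=18 s[j]='c': k: 1→0; π[18]=0 (border '')
j=19 s[j]='a': π[19]=0 (border '')
j=20 s[j]='a': π[20]=0 (border '')
j=21 s[j]='b': π[21]=1 (border 'b')
j=22 s[j]='c': k: 1→0; π[22]=0 (border '')
j=23 s[j]='b': π[23]=1 (border 'b')
j=24 s[j]='b': π[24]=2 (border 'bb')
j=25 s[j]='a': k: 2→1→0; π[25]=0 (border '')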